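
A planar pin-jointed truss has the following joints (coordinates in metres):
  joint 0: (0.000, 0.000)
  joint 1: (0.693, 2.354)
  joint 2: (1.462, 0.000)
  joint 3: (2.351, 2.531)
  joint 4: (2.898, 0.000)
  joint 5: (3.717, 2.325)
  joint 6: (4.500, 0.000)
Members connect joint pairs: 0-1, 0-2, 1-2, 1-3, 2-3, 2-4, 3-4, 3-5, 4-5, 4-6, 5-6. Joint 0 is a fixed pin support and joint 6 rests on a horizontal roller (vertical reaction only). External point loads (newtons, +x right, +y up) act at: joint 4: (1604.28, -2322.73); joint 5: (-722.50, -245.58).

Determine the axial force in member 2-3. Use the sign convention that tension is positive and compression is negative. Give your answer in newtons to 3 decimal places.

-1232.956

N=7 nodes, M=11 members, R=3 reactions → 2N=14, M+R=14
member 0 (0-1): L=2.4539, (cx,cy)=(0.2824,0.9593)
member 1 (0-2): L=1.4620, (cx,cy)=(1.0000,0.0000)
member 2 (1-2): L=2.4764, (cx,cy)=(0.3105,-0.9506)
member 3 (1-3): L=1.6674, (cx,cy)=(0.9943,0.1062)
member 4 (2-3): L=2.6826, (cx,cy)=(0.3314,0.9435)
member 5 (2-4): L=1.4360, (cx,cy)=(1.0000,0.0000)
member 6 (3-4): L=2.5894, (cx,cy)=(0.2112,-0.9774)
member 7 (3-5): L=1.3814, (cx,cy)=(0.9888,-0.1491)
member 8 (4-5): L=2.4650, (cx,cy)=(0.3322,0.9432)
member 9 (4-6): L=1.6020, (cx,cy)=(1.0000,0.0000)
member 10 (5-6): L=2.4533, (cx,cy)=(0.3192,-0.9477)
solve A·x = −loads:
  F[0-1] = -1295.6553 N (compression)
  F[0-2] = +1247.6847 N (tension)
  F[1-2] = +1223.7820 N (tension)
  F[1-3] = -750.1623 N (compression)
  F[2-3] = -1232.9556 N (compression)
  F[2-4] = +2036.3007 N (tension)
  F[3-4] = +1498.5795 N (tension)
  F[3-5] = -1487.7190 N (compression)
  F[4-5] = +909.6428 N (tension)
  F[4-6] = +446.3590 N (tension)
  F[5-6] = -1398.5384 N (compression)
  Rx@0 = -881.7800 N
  Ry@0 = +1242.9145 N
  Ry@6 = +1325.3955 N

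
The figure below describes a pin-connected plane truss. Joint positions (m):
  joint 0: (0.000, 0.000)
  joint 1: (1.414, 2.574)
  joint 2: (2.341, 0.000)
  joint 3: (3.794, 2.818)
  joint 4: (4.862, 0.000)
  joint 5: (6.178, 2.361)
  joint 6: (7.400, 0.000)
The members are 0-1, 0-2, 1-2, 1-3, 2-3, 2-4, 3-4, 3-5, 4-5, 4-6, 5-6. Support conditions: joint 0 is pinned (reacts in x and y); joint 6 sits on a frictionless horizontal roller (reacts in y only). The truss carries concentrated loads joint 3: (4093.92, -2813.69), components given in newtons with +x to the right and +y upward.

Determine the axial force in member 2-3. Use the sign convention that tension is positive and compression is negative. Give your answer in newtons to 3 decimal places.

N=7 nodes, M=11 members, R=3 reactions → 2N=14, M+R=14
member 0 (0-1): L=2.9368, (cx,cy)=(0.4815,0.8765)
member 1 (0-2): L=2.3410, (cx,cy)=(1.0000,0.0000)
member 2 (1-2): L=2.7358, (cx,cy)=(0.3388,-0.9408)
member 3 (1-3): L=2.3925, (cx,cy)=(0.9948,0.1020)
member 4 (2-3): L=3.1705, (cx,cy)=(0.4583,0.8888)
member 5 (2-4): L=2.5210, (cx,cy)=(1.0000,0.0000)
member 6 (3-4): L=3.0136, (cx,cy)=(0.3544,-0.9351)
member 7 (3-5): L=2.4274, (cx,cy)=(0.9821,-0.1883)
member 8 (4-5): L=2.7030, (cx,cy)=(0.4869,0.8735)
member 9 (4-6): L=2.5380, (cx,cy)=(1.0000,0.0000)
member 10 (5-6): L=2.6585, (cx,cy)=(0.4597,-0.8881)
solve A·x = −loads:
  F[0-1] = +214.3913 N (tension)
  F[0-2] = +3990.6961 N (tension)
  F[1-2] = -181.7608 N (compression)
  F[1-3] = +165.6749 N (tension)
  F[2-3] = +192.4027 N (tension)
  F[2-4] = +3840.9344 N (tension)
  F[3-4] = -2612.3289 N (compression)
  F[3-5] = -2968.2183 N (compression)
  F[4-5] = +2796.6185 N (tension)
  F[4-6] = +1553.5577 N (tension)
  F[5-6] = -3379.8102 N (compression)
  Rx@0 = -4093.9200 N
  Ry@0 = -187.9055 N
  Ry@6 = +3001.5955 N

192.403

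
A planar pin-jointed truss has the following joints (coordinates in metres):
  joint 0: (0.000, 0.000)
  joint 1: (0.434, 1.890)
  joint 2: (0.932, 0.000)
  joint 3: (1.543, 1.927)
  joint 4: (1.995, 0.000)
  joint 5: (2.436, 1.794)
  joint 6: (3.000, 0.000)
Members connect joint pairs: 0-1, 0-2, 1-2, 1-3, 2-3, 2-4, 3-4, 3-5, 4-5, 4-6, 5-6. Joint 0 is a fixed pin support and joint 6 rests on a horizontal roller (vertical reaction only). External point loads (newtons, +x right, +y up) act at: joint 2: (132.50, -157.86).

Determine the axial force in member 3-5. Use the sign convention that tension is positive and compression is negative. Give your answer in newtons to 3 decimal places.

N=7 nodes, M=11 members, R=3 reactions → 2N=14, M+R=14
member 0 (0-1): L=1.9392, (cx,cy)=(0.2238,0.9746)
member 1 (0-2): L=0.9320, (cx,cy)=(1.0000,0.0000)
member 2 (1-2): L=1.9545, (cx,cy)=(0.2548,-0.9670)
member 3 (1-3): L=1.1096, (cx,cy)=(0.9994,0.0333)
member 4 (2-3): L=2.0215, (cx,cy)=(0.3022,0.9532)
member 5 (2-4): L=1.0630, (cx,cy)=(1.0000,0.0000)
member 6 (3-4): L=1.9793, (cx,cy)=(0.2284,-0.9736)
member 7 (3-5): L=0.9028, (cx,cy)=(0.9891,-0.1473)
member 8 (4-5): L=1.8474, (cx,cy)=(0.2387,0.9711)
member 9 (4-6): L=1.0050, (cx,cy)=(1.0000,0.0000)
member 10 (5-6): L=1.8806, (cx,cy)=(0.2999,-0.9540)
solve A·x = −loads:
  F[0-1] = -111.6503 N (compression)
  F[0-2] = +157.4879 N (tension)
  F[1-2] = +110.6970 N (tension)
  F[1-3] = -53.2226 N (compression)
  F[2-3] = +53.3098 N (tension)
  F[2-4] = +37.0804 N (tension)
  F[3-4] = -46.3185 N (compression)
  F[3-5] = -26.7953 N (compression)
  F[4-5] = +46.4371 N (tension)
  F[4-6] = +15.4178 N (tension)
  F[5-6] = -51.4083 N (compression)
  Rx@0 = -132.5000 N
  Ry@0 = +108.8182 N
  Ry@6 = +49.0418 N

-26.795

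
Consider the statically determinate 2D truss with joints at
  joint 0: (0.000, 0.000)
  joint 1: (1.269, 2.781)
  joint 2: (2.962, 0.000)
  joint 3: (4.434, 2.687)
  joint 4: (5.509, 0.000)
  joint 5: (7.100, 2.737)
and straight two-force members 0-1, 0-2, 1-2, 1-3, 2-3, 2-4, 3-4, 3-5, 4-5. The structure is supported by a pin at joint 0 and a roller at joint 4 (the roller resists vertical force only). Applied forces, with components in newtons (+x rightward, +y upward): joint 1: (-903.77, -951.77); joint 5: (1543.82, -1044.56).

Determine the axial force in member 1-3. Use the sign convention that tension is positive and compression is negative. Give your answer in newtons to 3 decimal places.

N=6 nodes, M=9 members, R=3 reactions → 2N=12, M+R=12
member 0 (0-1): L=3.0568, (cx,cy)=(0.4151,0.9098)
member 1 (0-2): L=2.9620, (cx,cy)=(1.0000,0.0000)
member 2 (1-2): L=3.2558, (cx,cy)=(0.5200,-0.8542)
member 3 (1-3): L=3.1664, (cx,cy)=(0.9996,-0.0297)
member 4 (2-3): L=3.0638, (cx,cy)=(0.4805,0.8770)
member 5 (2-4): L=2.5470, (cx,cy)=(1.0000,0.0000)
member 6 (3-4): L=2.8941, (cx,cy)=(0.3715,-0.9285)
member 7 (3-5): L=2.6665, (cx,cy)=(0.9998,0.0188)
member 8 (4-5): L=3.1658, (cx,cy)=(0.5026,0.8645)
solve A·x = −loads:
  F[0-1] = -131.9984 N (compression)
  F[0-2] = +694.8469 N (tension)
  F[1-2] = -1021.6666 N (compression)
  F[1-3] = +1380.8439 N (tension)
  F[2-3] = +995.0456 N (tension)
  F[2-4] = -314.4870 N (compression)
  F[3-4] = -851.8438 N (compression)
  F[3-5] = +2175.1071 N (tension)
  F[4-5] = -1255.3952 N (compression)
  Rx@0 = -640.0500 N
  Ry@0 = +120.0869 N
  Ry@4 = +1876.2431 N

1380.844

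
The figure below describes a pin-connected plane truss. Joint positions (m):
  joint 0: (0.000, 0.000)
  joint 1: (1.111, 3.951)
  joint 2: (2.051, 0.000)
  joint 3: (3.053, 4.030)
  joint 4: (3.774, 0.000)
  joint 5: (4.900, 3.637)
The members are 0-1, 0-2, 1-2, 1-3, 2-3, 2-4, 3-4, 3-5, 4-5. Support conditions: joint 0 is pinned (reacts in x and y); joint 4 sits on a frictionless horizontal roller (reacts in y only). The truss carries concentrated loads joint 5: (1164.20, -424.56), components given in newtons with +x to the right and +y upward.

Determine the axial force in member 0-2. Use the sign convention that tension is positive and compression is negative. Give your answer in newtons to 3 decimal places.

813.098

N=6 nodes, M=9 members, R=3 reactions → 2N=12, M+R=12
member 0 (0-1): L=4.1042, (cx,cy)=(0.2707,0.9627)
member 1 (0-2): L=2.0510, (cx,cy)=(1.0000,0.0000)
member 2 (1-2): L=4.0613, (cx,cy)=(0.2315,-0.9728)
member 3 (1-3): L=1.9436, (cx,cy)=(0.9992,0.0406)
member 4 (2-3): L=4.1527, (cx,cy)=(0.2413,0.9705)
member 5 (2-4): L=1.7230, (cx,cy)=(1.0000,0.0000)
member 6 (3-4): L=4.0940, (cx,cy)=(0.1761,-0.9844)
member 7 (3-5): L=1.8883, (cx,cy)=(0.9781,-0.2081)
member 8 (4-5): L=3.8073, (cx,cy)=(0.2957,0.9553)
solve A·x = −loads:
  F[0-1] = +1297.0339 N (tension)
  F[0-2] = +813.0979 N (tension)
  F[1-2] = -1256.6169 N (compression)
  F[1-3] = +642.4822 N (tension)
  F[2-3] = +1259.7149 N (tension)
  F[2-4] = +218.2936 N (tension)
  F[3-4] = -1531.1863 N (compression)
  F[3-5] = +1242.7789 N (tension)
  F[4-5] = -173.6843 N (compression)
  Rx@0 = -1164.2000 N
  Ry@0 = -1248.6089 N
  Ry@4 = +1673.1689 N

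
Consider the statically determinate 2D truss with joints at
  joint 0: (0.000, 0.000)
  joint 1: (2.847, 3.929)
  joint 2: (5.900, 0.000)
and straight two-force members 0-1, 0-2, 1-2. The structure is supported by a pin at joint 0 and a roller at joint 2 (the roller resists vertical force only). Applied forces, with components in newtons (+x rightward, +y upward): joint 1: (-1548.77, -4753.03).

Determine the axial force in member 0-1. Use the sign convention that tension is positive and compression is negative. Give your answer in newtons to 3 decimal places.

N=3 nodes, M=3 members, R=3 reactions → 2N=6, M+R=6
member 0 (0-1): L=4.8521, (cx,cy)=(0.5868,0.8098)
member 1 (0-2): L=5.9000, (cx,cy)=(1.0000,0.0000)
member 2 (1-2): L=4.9757, (cx,cy)=(0.6136,-0.7896)
solve A·x = −loads:
  F[0-1] = -4310.9914 N (compression)
  F[0-2] = +980.7540 N (tension)
  F[1-2] = -1598.4157 N (compression)
  Rx@0 = +1548.7700 N
  Ry@0 = +3490.8674 N
  Ry@2 = +1262.1626 N

-4310.991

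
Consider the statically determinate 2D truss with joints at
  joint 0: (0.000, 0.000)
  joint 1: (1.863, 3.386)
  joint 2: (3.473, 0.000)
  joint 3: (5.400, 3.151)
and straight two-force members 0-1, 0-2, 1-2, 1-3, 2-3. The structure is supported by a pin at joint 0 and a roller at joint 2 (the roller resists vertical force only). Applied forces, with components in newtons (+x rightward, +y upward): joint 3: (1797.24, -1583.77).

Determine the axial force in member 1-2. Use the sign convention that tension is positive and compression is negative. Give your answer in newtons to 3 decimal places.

N=4 nodes, M=5 members, R=3 reactions → 2N=8, M+R=8
member 0 (0-1): L=3.8647, (cx,cy)=(0.4821,0.8761)
member 1 (0-2): L=3.4730, (cx,cy)=(1.0000,0.0000)
member 2 (1-2): L=3.7493, (cx,cy)=(0.4294,-0.9031)
member 3 (1-3): L=3.5448, (cx,cy)=(0.9978,-0.0663)
member 4 (2-3): L=3.6935, (cx,cy)=(0.5217,0.8531)
solve A·x = −loads:
  F[0-1] = +2864.1172 N (tension)
  F[0-2] = +416.5699 N (tension)
  F[1-2] = -2974.1241 N (compression)
  F[1-3] = +2663.6658 N (tension)
  F[2-3] = -1649.4669 N (compression)
  Rx@0 = -1797.2400 N
  Ry@0 = -2509.3660 N
  Ry@2 = +4093.1360 N

-2974.124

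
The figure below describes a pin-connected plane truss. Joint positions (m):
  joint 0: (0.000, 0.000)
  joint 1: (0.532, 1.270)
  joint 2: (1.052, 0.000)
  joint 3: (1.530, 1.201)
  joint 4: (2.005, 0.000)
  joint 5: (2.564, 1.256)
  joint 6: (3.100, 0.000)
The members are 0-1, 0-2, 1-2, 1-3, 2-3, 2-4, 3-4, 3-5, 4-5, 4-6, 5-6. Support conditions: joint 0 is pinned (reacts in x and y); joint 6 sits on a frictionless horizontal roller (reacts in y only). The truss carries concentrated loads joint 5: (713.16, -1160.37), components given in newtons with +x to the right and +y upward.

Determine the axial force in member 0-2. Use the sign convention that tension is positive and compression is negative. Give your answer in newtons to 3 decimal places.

N=7 nodes, M=11 members, R=3 reactions → 2N=14, M+R=14
member 0 (0-1): L=1.3769, (cx,cy)=(0.3864,0.9223)
member 1 (0-2): L=1.0520, (cx,cy)=(1.0000,0.0000)
member 2 (1-2): L=1.3723, (cx,cy)=(0.3789,-0.9254)
member 3 (1-3): L=1.0004, (cx,cy)=(0.9976,-0.0690)
member 4 (2-3): L=1.2926, (cx,cy)=(0.3698,0.9291)
member 5 (2-4): L=0.9530, (cx,cy)=(1.0000,0.0000)
member 6 (3-4): L=1.2915, (cx,cy)=(0.3678,-0.9299)
member 7 (3-5): L=1.0355, (cx,cy)=(0.9986,0.0531)
member 8 (4-5): L=1.3748, (cx,cy)=(0.4066,0.9136)
member 9 (4-6): L=1.0950, (cx,cy)=(1.0000,0.0000)
member 10 (5-6): L=1.3656, (cx,cy)=(0.3925,-0.9197)
solve A·x = −loads:
  F[0-1] = +95.7485 N (tension)
  F[0-2] = +676.1658 N (tension)
  F[1-2] = -101.0537 N (compression)
  F[1-3] = +75.4648 N (tension)
  F[2-3] = +100.6529 N (tension)
  F[2-4] = +600.6545 N (tension)
  F[3-4] = -86.7098 N (compression)
  F[3-5] = +144.6000 N (tension)
  F[4-5] = +88.2578 N (tension)
  F[4-6] = +532.8775 N (tension)
  F[5-6] = -1357.6332 N (compression)
  Rx@0 = -713.1600 N
  Ry@0 = -88.3131 N
  Ry@6 = +1248.6831 N

676.166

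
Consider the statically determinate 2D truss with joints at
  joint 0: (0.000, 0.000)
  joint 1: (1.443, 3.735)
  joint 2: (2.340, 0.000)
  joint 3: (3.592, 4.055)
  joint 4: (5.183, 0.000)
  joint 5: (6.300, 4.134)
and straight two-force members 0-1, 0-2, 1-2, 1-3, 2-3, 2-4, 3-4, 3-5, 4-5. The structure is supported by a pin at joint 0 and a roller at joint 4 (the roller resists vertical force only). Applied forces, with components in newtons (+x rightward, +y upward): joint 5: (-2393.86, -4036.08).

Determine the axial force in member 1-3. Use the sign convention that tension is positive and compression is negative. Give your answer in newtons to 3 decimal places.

N=6 nodes, M=9 members, R=3 reactions → 2N=12, M+R=12
member 0 (0-1): L=4.0041, (cx,cy)=(0.3604,0.9328)
member 1 (0-2): L=2.3400, (cx,cy)=(1.0000,0.0000)
member 2 (1-2): L=3.8412, (cx,cy)=(0.2335,-0.9724)
member 3 (1-3): L=2.1727, (cx,cy)=(0.9891,0.1473)
member 4 (2-3): L=4.2439, (cx,cy)=(0.2950,0.9555)
member 5 (2-4): L=2.8430, (cx,cy)=(1.0000,0.0000)
member 6 (3-4): L=4.3560, (cx,cy)=(0.3652,-0.9309)
member 7 (3-5): L=2.7092, (cx,cy)=(0.9996,0.0292)
member 8 (4-5): L=4.2822, (cx,cy)=(0.2608,0.9654)
solve A·x = −loads:
  F[0-1] = -1114.4209 N (compression)
  F[0-2] = -1992.2400 N (compression)
  F[1-2] = +972.8015 N (tension)
  F[1-3] = -635.7221 N (compression)
  F[2-3] = -989.9655 N (compression)
  F[2-4] = -1473.0181 N (compression)
  F[3-4] = +1075.5198 N (tension)
  F[3-5] = -1314.2317 N (compression)
  F[4-5] = -4141.1183 N (compression)
  Rx@0 = +2393.8600 N
  Ry@0 = +1039.5362 N
  Ry@4 = +2996.5438 N

-635.722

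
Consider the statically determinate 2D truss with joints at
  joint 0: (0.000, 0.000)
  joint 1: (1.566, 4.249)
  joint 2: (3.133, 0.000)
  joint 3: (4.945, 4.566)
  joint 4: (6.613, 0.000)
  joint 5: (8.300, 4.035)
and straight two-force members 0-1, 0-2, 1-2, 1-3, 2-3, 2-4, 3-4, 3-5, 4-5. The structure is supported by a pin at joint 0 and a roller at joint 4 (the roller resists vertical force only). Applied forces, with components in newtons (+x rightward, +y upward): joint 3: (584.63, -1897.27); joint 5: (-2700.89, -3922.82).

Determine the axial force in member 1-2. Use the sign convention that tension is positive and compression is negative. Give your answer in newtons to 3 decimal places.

N=6 nodes, M=9 members, R=3 reactions → 2N=12, M+R=12
member 0 (0-1): L=4.5284, (cx,cy)=(0.3458,0.9383)
member 1 (0-2): L=3.1330, (cx,cy)=(1.0000,0.0000)
member 2 (1-2): L=4.5287, (cx,cy)=(0.3460,-0.9382)
member 3 (1-3): L=3.3938, (cx,cy)=(0.9956,0.0934)
member 4 (2-3): L=4.9124, (cx,cy)=(0.3689,0.9295)
member 5 (2-4): L=3.4800, (cx,cy)=(1.0000,0.0000)
member 6 (3-4): L=4.8611, (cx,cy)=(0.3431,-0.9393)
member 7 (3-5): L=3.3968, (cx,cy)=(0.9877,-0.1563)
member 8 (4-5): L=4.3735, (cx,cy)=(0.3857,0.9226)
solve A·x = −loads:
  F[0-1] = -769.6258 N (compression)
  F[0-2] = -1850.1096 N (compression)
  F[1-2] = +718.2227 N (tension)
  F[1-3] = -516.9242 N (compression)
  F[2-3] = -724.9808 N (compression)
  F[2-4] = -1334.1776 N (compression)
  F[3-4] = -1083.4339 N (compression)
  F[3-5] = -1007.3382 N (compression)
  F[4-5] = -4422.5565 N (compression)
  Rx@0 = +2116.2600 N
  Ry@0 = +722.1412 N
  Ry@4 = +5097.9488 N

718.223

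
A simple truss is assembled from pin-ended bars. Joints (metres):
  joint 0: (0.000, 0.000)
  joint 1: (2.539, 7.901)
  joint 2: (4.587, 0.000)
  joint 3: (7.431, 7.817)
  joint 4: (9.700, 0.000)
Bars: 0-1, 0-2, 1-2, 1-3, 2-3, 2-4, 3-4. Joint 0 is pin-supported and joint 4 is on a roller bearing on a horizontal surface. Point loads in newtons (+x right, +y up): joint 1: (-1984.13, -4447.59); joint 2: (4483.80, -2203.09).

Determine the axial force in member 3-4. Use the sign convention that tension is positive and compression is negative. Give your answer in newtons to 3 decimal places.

-614.180

N=5 nodes, M=7 members, R=3 reactions → 2N=10, M+R=10
member 0 (0-1): L=8.2989, (cx,cy)=(0.3059,0.9520)
member 1 (0-2): L=4.5870, (cx,cy)=(1.0000,0.0000)
member 2 (1-2): L=8.1621, (cx,cy)=(0.2509,-0.9680)
member 3 (1-3): L=4.8927, (cx,cy)=(0.9999,-0.0172)
member 4 (2-3): L=8.3183, (cx,cy)=(0.3419,0.9397)
member 5 (2-4): L=5.1130, (cx,cy)=(1.0000,0.0000)
member 6 (3-4): L=8.1396, (cx,cy)=(0.2788,-0.9604)
solve A·x = −loads:
  F[0-1] = -6366.1009 N (compression)
  F[0-2] = +4447.3332 N (tension)
  F[1-2] = +1673.3719 N (tension)
  F[1-3] = -383.4645 N (compression)
  F[2-3] = +620.6532 N (tension)
  F[2-4] = +171.2082 N (tension)
  F[3-4] = -614.1798 N (compression)
  Rx@0 = -2499.6700 N
  Ry@0 = +6060.8456 N
  Ry@4 = +589.8344 N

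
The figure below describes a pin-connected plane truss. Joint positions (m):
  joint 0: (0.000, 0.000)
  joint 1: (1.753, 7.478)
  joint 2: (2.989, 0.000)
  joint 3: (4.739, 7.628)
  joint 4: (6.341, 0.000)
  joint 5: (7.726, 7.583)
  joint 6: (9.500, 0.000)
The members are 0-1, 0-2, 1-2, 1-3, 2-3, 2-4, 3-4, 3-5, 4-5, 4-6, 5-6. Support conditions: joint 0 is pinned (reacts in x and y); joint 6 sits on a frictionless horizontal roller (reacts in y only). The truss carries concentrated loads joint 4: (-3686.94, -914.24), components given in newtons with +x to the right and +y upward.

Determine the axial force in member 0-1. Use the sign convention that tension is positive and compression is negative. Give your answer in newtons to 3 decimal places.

N=7 nodes, M=11 members, R=3 reactions → 2N=14, M+R=14
member 0 (0-1): L=7.6807, (cx,cy)=(0.2282,0.9736)
member 1 (0-2): L=2.9890, (cx,cy)=(1.0000,0.0000)
member 2 (1-2): L=7.5795, (cx,cy)=(0.1631,-0.9866)
member 3 (1-3): L=2.9898, (cx,cy)=(0.9987,0.0502)
member 4 (2-3): L=7.8262, (cx,cy)=(0.2236,0.9747)
member 5 (2-4): L=3.3520, (cx,cy)=(1.0000,0.0000)
member 6 (3-4): L=7.7944, (cx,cy)=(0.2055,-0.9787)
member 7 (3-5): L=2.9873, (cx,cy)=(0.9999,-0.0151)
member 8 (4-5): L=7.7084, (cx,cy)=(0.1797,0.9837)
member 9 (4-6): L=3.1590, (cx,cy)=(1.0000,0.0000)
member 10 (5-6): L=7.7877, (cx,cy)=(0.2278,-0.9737)
solve A·x = −loads:
  F[0-1] = -312.2503 N (compression)
  F[0-2] = -3615.6739 N (compression)
  F[1-2] = +301.9974 N (tension)
  F[1-3] = -120.6654 N (compression)
  F[2-3] = -305.6955 N (compression)
  F[2-4] = -3498.0703 N (compression)
  F[3-4] = +314.5436 N (tension)
  F[3-5] = -253.5472 N (compression)
  F[4-5] = +616.4436 N (tension)
  F[4-6] = +142.7601 N (tension)
  F[5-6] = -626.7077 N (compression)
  Rx@0 = +3686.9400 N
  Ry@0 = +304.0089 N
  Ry@6 = +610.2311 N

-312.250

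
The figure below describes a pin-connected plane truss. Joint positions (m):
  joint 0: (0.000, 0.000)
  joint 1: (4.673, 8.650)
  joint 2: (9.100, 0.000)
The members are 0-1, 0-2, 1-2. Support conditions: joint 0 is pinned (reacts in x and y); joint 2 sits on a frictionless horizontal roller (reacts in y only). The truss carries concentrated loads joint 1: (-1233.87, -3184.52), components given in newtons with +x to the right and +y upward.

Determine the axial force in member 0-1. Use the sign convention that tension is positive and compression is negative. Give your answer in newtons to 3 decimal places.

N=3 nodes, M=3 members, R=3 reactions → 2N=6, M+R=6
member 0 (0-1): L=9.8316, (cx,cy)=(0.4753,0.8798)
member 1 (0-2): L=9.1000, (cx,cy)=(1.0000,0.0000)
member 2 (1-2): L=9.7170, (cx,cy)=(0.4556,-0.8902)
solve A·x = −loads:
  F[0-1] = -3093.8941 N (compression)
  F[0-2] = +236.6777 N (tension)
  F[1-2] = -519.4954 N (compression)
  Rx@0 = +1233.8700 N
  Ry@0 = +2722.0709 N
  Ry@2 = +462.4491 N

-3093.894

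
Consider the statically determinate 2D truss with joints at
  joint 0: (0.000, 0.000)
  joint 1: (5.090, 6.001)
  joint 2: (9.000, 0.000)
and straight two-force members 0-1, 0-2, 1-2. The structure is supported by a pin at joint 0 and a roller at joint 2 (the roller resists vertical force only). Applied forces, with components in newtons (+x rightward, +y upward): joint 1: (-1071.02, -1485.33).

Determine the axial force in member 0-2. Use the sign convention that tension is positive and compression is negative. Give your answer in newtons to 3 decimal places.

N=3 nodes, M=3 members, R=3 reactions → 2N=6, M+R=6
member 0 (0-1): L=7.8689, (cx,cy)=(0.6468,0.7626)
member 1 (0-2): L=9.0000, (cx,cy)=(1.0000,0.0000)
member 2 (1-2): L=7.1624, (cx,cy)=(0.5459,-0.8378)
solve A·x = −loads:
  F[0-1] = -1782.5745 N (compression)
  F[0-2] = +82.0340 N (tension)
  F[1-2] = -150.2713 N (compression)
  Rx@0 = +1071.0200 N
  Ry@0 = +1359.4257 N
  Ry@2 = +125.9043 N

82.034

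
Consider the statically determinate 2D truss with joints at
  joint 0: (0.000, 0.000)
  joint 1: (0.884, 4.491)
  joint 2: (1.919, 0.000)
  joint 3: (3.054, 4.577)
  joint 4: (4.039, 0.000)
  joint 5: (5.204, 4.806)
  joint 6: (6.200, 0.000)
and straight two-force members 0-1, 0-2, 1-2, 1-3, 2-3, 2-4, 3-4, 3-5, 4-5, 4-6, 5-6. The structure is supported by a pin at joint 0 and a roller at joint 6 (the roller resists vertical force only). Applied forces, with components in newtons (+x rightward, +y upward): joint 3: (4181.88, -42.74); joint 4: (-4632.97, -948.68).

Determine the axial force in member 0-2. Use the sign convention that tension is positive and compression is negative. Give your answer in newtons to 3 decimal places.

N=7 nodes, M=11 members, R=3 reactions → 2N=14, M+R=14
member 0 (0-1): L=4.5772, (cx,cy)=(0.1931,0.9812)
member 1 (0-2): L=1.9190, (cx,cy)=(1.0000,0.0000)
member 2 (1-2): L=4.6087, (cx,cy)=(0.2246,-0.9745)
member 3 (1-3): L=2.1717, (cx,cy)=(0.9992,0.0396)
member 4 (2-3): L=4.7156, (cx,cy)=(0.2407,0.9706)
member 5 (2-4): L=2.1200, (cx,cy)=(1.0000,0.0000)
member 6 (3-4): L=4.6818, (cx,cy)=(0.2104,-0.9776)
member 7 (3-5): L=2.1622, (cx,cy)=(0.9944,0.1059)
member 8 (4-5): L=4.9452, (cx,cy)=(0.2356,0.9719)
member 9 (4-6): L=2.1610, (cx,cy)=(1.0000,0.0000)
member 10 (5-6): L=4.9081, (cx,cy)=(0.2029,-0.9792)
solve A·x = −loads:
  F[0-1] = +2787.3010 N (tension)
  F[0-2] = -989.4076 N (compression)
  F[1-2] = -2759.4140 N (compression)
  F[1-3] = +1158.9200 N (tension)
  F[2-3] = +2770.3729 N (tension)
  F[2-4] = -2275.8992 N (compression)
  F[3-4] = -3028.5388 N (compression)
  F[3-5] = -1729.6260 N (compression)
  F[4-5] = +4022.6532 N (tension)
  F[4-6] = +772.2303 N (tension)
  F[5-6] = -3805.4214 N (compression)
  Rx@0 = +451.0900 N
  Ry@0 = -2734.8237 N
  Ry@6 = +3726.2437 N

-989.408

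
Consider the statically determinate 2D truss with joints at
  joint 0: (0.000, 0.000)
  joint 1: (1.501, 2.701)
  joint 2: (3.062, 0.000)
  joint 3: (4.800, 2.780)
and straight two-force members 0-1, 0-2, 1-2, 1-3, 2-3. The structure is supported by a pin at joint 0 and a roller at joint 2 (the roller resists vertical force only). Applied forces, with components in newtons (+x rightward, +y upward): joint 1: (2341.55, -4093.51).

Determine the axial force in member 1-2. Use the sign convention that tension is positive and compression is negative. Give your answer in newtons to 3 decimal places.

N=4 nodes, M=5 members, R=3 reactions → 2N=8, M+R=8
member 0 (0-1): L=3.0900, (cx,cy)=(0.4858,0.8741)
member 1 (0-2): L=3.0620, (cx,cy)=(1.0000,0.0000)
member 2 (1-2): L=3.1196, (cx,cy)=(0.5004,-0.8658)
member 3 (1-3): L=3.2999, (cx,cy)=(0.9997,0.0239)
member 4 (2-3): L=3.2786, (cx,cy)=(0.5301,0.8479)
solve A·x = −loads:
  F[0-1] = -24.4510 N (compression)
  F[0-2] = +2353.4271 N (tension)
  F[1-2] = -4703.2885 N (compression)
  F[1-3] = -0.0000 N (compression)
  F[2-3] = +0.0000 N (tension)
  Rx@0 = -2341.5500 N
  Ry@0 = +21.3725 N
  Ry@2 = +4072.1375 N

-4703.289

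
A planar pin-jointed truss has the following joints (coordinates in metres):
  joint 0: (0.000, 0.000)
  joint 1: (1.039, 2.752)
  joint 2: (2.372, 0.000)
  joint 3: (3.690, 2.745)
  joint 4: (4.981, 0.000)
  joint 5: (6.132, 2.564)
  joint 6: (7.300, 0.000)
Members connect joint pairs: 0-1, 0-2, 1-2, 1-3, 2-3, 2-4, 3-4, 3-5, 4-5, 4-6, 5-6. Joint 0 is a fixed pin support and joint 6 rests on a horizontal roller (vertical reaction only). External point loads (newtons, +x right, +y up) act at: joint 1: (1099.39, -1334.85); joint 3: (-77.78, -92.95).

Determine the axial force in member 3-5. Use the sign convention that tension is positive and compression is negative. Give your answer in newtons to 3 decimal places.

N=7 nodes, M=11 members, R=3 reactions → 2N=14, M+R=14
member 0 (0-1): L=2.9416, (cx,cy)=(0.3532,0.9355)
member 1 (0-2): L=2.3720, (cx,cy)=(1.0000,0.0000)
member 2 (1-2): L=3.0578, (cx,cy)=(0.4359,-0.9000)
member 3 (1-3): L=2.6510, (cx,cy)=(1.0000,-0.0026)
member 4 (2-3): L=3.0450, (cx,cy)=(0.4328,0.9015)
member 5 (2-4): L=2.6090, (cx,cy)=(1.0000,0.0000)
member 6 (3-4): L=3.0334, (cx,cy)=(0.4256,-0.9049)
member 7 (3-5): L=2.4487, (cx,cy)=(0.9973,-0.0739)
member 8 (4-5): L=2.8105, (cx,cy)=(0.4095,0.9123)
member 9 (4-6): L=2.3190, (cx,cy)=(1.0000,0.0000)
member 10 (5-6): L=2.8175, (cx,cy)=(0.4146,-0.9100)
solve A·x = −loads:
  F[0-1] = -861.1248 N (compression)
  F[0-2] = +1325.7669 N (tension)
  F[1-2] = -584.6747 N (compression)
  F[1-3] = -1148.6745 N (compression)
  F[2-3] = +583.7081 N (tension)
  F[2-4] = +818.2396 N (tension)
  F[3-4] = -642.9475 N (compression)
  F[3-5] = -546.1011 N (compression)
  F[4-5] = +637.7477 N (tension)
  F[4-6] = +283.4265 N (tension)
  F[5-6] = -683.6943 N (compression)
  Rx@0 = -1021.6100 N
  Ry@0 = +805.6206 N
  Ry@6 = +622.1794 N

-546.101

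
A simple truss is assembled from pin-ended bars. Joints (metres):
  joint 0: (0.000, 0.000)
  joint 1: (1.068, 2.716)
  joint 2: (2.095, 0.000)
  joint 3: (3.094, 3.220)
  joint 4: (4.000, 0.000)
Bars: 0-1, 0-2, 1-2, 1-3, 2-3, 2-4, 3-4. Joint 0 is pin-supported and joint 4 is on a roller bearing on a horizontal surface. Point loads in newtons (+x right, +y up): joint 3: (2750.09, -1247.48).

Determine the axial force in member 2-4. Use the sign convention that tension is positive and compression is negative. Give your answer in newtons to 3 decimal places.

894.393

N=5 nodes, M=7 members, R=3 reactions → 2N=10, M+R=10
member 0 (0-1): L=2.9184, (cx,cy)=(0.3659,0.9306)
member 1 (0-2): L=2.0950, (cx,cy)=(1.0000,0.0000)
member 2 (1-2): L=2.9037, (cx,cy)=(0.3537,-0.9354)
member 3 (1-3): L=2.0877, (cx,cy)=(0.9704,0.2414)
member 4 (2-3): L=3.3714, (cx,cy)=(0.2963,0.9551)
member 5 (2-4): L=1.9050, (cx,cy)=(1.0000,0.0000)
member 6 (3-4): L=3.3450, (cx,cy)=(0.2708,-0.9626)
solve A·x = −loads:
  F[0-1] = +2075.2159 N (tension)
  F[0-2] = +1990.6664 N (tension)
  F[1-2] = -1702.5956 N (compression)
  F[1-3] = +1403.1111 N (tension)
  F[2-3] = +1667.4293 N (tension)
  F[2-4] = +894.3931 N (tension)
  F[3-4] = -3302.1780 N (compression)
  Rx@0 = -2750.0900 N
  Ry@0 = -1931.2682 N
  Ry@4 = +3178.7482 N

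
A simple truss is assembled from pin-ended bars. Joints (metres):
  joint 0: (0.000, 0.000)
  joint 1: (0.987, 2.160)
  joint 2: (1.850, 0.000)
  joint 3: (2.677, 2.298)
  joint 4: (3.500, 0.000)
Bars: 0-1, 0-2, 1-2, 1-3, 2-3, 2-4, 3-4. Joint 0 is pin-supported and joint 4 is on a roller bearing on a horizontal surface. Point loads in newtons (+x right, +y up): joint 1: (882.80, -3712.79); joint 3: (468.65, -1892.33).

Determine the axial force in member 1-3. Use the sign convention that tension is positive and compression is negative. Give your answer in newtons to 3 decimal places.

-1295.706

N=5 nodes, M=7 members, R=3 reactions → 2N=10, M+R=10
member 0 (0-1): L=2.3748, (cx,cy)=(0.4156,0.9095)
member 1 (0-2): L=1.8500, (cx,cy)=(1.0000,0.0000)
member 2 (1-2): L=2.3260, (cx,cy)=(0.3710,-0.9286)
member 3 (1-3): L=1.6956, (cx,cy)=(0.9967,0.0814)
member 4 (2-3): L=2.4423, (cx,cy)=(0.3386,0.9409)
member 5 (2-4): L=1.6500, (cx,cy)=(1.0000,0.0000)
member 6 (3-4): L=2.4409, (cx,cy)=(0.3372,-0.9414)
solve A·x = −loads:
  F[0-1] = -2482.8248 N (compression)
  F[0-2] = +2383.3380 N (tension)
  F[1-2] = -1679.9109 N (compression)
  F[1-3] = -1295.7057 N (compression)
  F[2-3] = +1657.9523 N (tension)
  F[2-4] = +1198.6450 N (tension)
  F[3-4] = -3555.0510 N (compression)
  Rx@0 = -1351.4500 N
  Ry@0 = +2258.2352 N
  Ry@4 = +3346.8848 N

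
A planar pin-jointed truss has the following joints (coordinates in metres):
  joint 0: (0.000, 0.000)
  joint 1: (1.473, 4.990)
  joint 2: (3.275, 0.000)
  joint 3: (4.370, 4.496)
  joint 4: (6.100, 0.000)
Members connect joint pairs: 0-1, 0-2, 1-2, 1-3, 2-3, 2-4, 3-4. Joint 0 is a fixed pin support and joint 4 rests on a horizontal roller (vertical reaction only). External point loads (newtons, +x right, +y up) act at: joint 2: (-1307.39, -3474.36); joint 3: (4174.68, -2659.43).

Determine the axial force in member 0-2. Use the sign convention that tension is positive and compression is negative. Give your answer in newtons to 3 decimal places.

N=5 nodes, M=7 members, R=3 reactions → 2N=10, M+R=10
member 0 (0-1): L=5.2029, (cx,cy)=(0.2831,0.9591)
member 1 (0-2): L=3.2750, (cx,cy)=(1.0000,0.0000)
member 2 (1-2): L=5.3054, (cx,cy)=(0.3397,-0.9406)
member 3 (1-3): L=2.9388, (cx,cy)=(0.9858,-0.1681)
member 4 (2-3): L=4.6274, (cx,cy)=(0.2366,0.9716)
member 5 (2-4): L=2.8250, (cx,cy)=(1.0000,0.0000)
member 6 (3-4): L=4.8174, (cx,cy)=(0.3591,-0.9333)
solve A·x = −loads:
  F[0-1] = +744.1303 N (tension)
  F[0-2] = +2656.6170 N (tension)
  F[1-2] = -849.2885 N (compression)
  F[1-3] = +506.3419 N (tension)
  F[2-3] = +4398.0676 N (tension)
  F[2-4] = +2634.8159 N (tension)
  F[3-4] = -7336.9049 N (compression)
  Rx@0 = -2867.2900 N
  Ry@0 = -713.6853 N
  Ry@4 = +6847.4753 N

2656.617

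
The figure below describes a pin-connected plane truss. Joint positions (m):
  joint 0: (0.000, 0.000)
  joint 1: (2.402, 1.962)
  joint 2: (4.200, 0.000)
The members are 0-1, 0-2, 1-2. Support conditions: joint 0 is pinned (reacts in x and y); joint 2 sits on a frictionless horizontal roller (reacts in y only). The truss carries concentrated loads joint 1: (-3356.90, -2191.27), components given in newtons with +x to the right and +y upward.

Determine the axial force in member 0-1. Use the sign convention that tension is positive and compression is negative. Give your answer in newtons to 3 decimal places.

-3961.749

N=3 nodes, M=3 members, R=3 reactions → 2N=6, M+R=6
member 0 (0-1): L=3.1015, (cx,cy)=(0.7745,0.6326)
member 1 (0-2): L=4.2000, (cx,cy)=(1.0000,0.0000)
member 2 (1-2): L=2.6612, (cx,cy)=(0.6756,-0.7372)
solve A·x = −loads:
  F[0-1] = -3961.7489 N (compression)
  F[0-2] = -288.6277 N (compression)
  F[1-2] = +427.2026 N (tension)
  Rx@0 = +3356.9000 N
  Ry@0 = +2506.2241 N
  Ry@2 = -314.9541 N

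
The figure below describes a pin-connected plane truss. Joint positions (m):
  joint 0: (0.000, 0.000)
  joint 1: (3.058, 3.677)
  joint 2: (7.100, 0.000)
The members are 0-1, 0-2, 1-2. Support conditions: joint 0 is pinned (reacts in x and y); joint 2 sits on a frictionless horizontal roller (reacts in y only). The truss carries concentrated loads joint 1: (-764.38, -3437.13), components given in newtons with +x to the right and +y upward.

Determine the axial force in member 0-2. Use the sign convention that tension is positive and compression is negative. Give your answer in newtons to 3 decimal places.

1192.180

N=3 nodes, M=3 members, R=3 reactions → 2N=6, M+R=6
member 0 (0-1): L=4.7824, (cx,cy)=(0.6394,0.7689)
member 1 (0-2): L=7.1000, (cx,cy)=(1.0000,0.0000)
member 2 (1-2): L=5.4643, (cx,cy)=(0.7397,-0.6729)
solve A·x = −loads:
  F[0-1] = -3059.8827 N (compression)
  F[0-2] = +1192.1797 N (tension)
  F[1-2] = -1611.6712 N (compression)
  Rx@0 = +764.3800 N
  Ry@0 = +2352.6063 N
  Ry@2 = +1084.5237 N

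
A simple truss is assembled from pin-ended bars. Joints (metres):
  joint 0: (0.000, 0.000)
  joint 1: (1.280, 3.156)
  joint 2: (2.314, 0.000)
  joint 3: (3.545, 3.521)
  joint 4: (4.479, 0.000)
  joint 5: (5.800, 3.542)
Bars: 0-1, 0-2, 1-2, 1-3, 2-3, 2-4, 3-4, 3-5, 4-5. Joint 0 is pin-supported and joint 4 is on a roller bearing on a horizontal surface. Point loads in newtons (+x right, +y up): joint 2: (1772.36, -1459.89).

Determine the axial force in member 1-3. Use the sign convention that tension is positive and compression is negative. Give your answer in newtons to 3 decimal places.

N=6 nodes, M=9 members, R=3 reactions → 2N=12, M+R=12
member 0 (0-1): L=3.4057, (cx,cy)=(0.3758,0.9267)
member 1 (0-2): L=2.3140, (cx,cy)=(1.0000,0.0000)
member 2 (1-2): L=3.3211, (cx,cy)=(0.3113,-0.9503)
member 3 (1-3): L=2.2942, (cx,cy)=(0.9873,0.1591)
member 4 (2-3): L=3.7300, (cx,cy)=(0.3300,0.9440)
member 5 (2-4): L=2.1650, (cx,cy)=(1.0000,0.0000)
member 6 (3-4): L=3.6428, (cx,cy)=(0.2564,-0.9666)
member 7 (3-5): L=2.2551, (cx,cy)=(1.0000,0.0093)
member 8 (4-5): L=3.7803, (cx,cy)=(0.3494,0.9370)
solve A·x = −loads:
  F[0-1] = -761.4919 N (compression)
  F[0-2] = +2058.5602 N (tension)
  F[1-2] = +659.2324 N (tension)
  F[1-3] = -497.7896 N (compression)
  F[2-3] = +882.8910 N (tension)
  F[2-4] = +200.0706 N (tension)
  F[3-4] = -780.3125 N (compression)
  F[3-5] = +0.0000 N (tension)
  F[4-5] = -0.0000 N (compression)
  Rx@0 = -1772.3600 N
  Ry@0 = +705.6624 N
  Ry@4 = +754.2276 N

-497.790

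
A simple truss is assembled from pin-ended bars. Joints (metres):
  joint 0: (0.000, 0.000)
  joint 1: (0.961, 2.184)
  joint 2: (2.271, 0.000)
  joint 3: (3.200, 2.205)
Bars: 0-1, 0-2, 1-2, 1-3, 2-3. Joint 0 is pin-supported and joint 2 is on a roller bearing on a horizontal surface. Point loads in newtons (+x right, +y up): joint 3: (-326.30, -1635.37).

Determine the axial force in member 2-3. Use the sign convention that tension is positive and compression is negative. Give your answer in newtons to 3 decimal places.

N=4 nodes, M=5 members, R=3 reactions → 2N=8, M+R=8
member 0 (0-1): L=2.3861, (cx,cy)=(0.4028,0.9153)
member 1 (0-2): L=2.2710, (cx,cy)=(1.0000,0.0000)
member 2 (1-2): L=2.5468, (cx,cy)=(0.5144,-0.8576)
member 3 (1-3): L=2.2391, (cx,cy)=(1.0000,0.0094)
member 4 (2-3): L=2.3927, (cx,cy)=(0.3883,0.9215)
solve A·x = −loads:
  F[0-1] = +384.7502 N (tension)
  F[0-2] = -481.2591 N (compression)
  F[1-2] = -406.6759 N (compression)
  F[1-3] = +364.1612 N (tension)
  F[2-3] = -1778.2947 N (compression)
  Rx@0 = +326.3000 N
  Ry@0 = -352.1652 N
  Ry@2 = +1987.5352 N

-1778.295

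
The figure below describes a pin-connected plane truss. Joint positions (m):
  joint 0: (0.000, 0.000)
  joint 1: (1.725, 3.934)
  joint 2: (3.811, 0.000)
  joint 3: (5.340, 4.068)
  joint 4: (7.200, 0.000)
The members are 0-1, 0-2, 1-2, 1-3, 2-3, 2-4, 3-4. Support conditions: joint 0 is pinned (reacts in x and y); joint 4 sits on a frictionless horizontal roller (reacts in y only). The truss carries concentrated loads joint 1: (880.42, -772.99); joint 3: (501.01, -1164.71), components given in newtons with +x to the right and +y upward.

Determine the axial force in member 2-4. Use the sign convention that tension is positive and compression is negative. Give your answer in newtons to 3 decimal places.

N=5 nodes, M=7 members, R=3 reactions → 2N=10, M+R=10
member 0 (0-1): L=4.2956, (cx,cy)=(0.4016,0.9158)
member 1 (0-2): L=3.8110, (cx,cy)=(1.0000,0.0000)
member 2 (1-2): L=4.4528, (cx,cy)=(0.4685,-0.8835)
member 3 (1-3): L=3.6175, (cx,cy)=(0.9993,0.0370)
member 4 (2-3): L=4.3459, (cx,cy)=(0.3518,0.9361)
member 5 (2-4): L=3.3890, (cx,cy)=(1.0000,0.0000)
member 6 (3-4): L=4.4731, (cx,cy)=(0.4158,-0.9094)
solve A·x = −loads:
  F[0-1] = -136.0035 N (compression)
  F[0-2] = +1436.0457 N (tension)
  F[1-2] = -758.2801 N (compression)
  F[1-3] = -580.2059 N (compression)
  F[2-3] = +715.6846 N (tension)
  F[2-4] = +829.0189 N (tension)
  F[3-4] = -1993.6813 N (compression)
  Rx@0 = -1381.4300 N
  Ry@0 = +124.5555 N
  Ry@4 = +1813.1445 N

829.019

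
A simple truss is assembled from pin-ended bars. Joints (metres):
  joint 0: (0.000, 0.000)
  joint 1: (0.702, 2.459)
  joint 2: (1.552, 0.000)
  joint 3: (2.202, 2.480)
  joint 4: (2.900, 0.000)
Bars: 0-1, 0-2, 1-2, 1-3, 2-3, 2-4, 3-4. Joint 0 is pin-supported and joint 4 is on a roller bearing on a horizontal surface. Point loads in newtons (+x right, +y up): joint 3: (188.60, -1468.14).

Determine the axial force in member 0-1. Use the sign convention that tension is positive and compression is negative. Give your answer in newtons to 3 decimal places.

-199.755

N=5 nodes, M=7 members, R=3 reactions → 2N=10, M+R=10
member 0 (0-1): L=2.5572, (cx,cy)=(0.2745,0.9616)
member 1 (0-2): L=1.5520, (cx,cy)=(1.0000,0.0000)
member 2 (1-2): L=2.6018, (cx,cy)=(0.3267,-0.9451)
member 3 (1-3): L=1.5001, (cx,cy)=(0.9999,0.0140)
member 4 (2-3): L=2.5638, (cx,cy)=(0.2535,0.9673)
member 5 (2-4): L=1.3480, (cx,cy)=(1.0000,0.0000)
member 6 (3-4): L=2.5764, (cx,cy)=(0.2709,-0.9626)
solve A·x = −loads:
  F[0-1] = -199.7546 N (compression)
  F[0-2] = +243.4355 N (tension)
  F[1-2] = +201.4453 N (tension)
  F[1-3] = -120.6598 N (compression)
  F[2-3] = -196.8224 N (compression)
  F[2-4] = +359.1490 N (tension)
  F[3-4] = -1325.6378 N (compression)
  Rx@0 = -188.6000 N
  Ry@0 = +192.0806 N
  Ry@4 = +1276.0594 N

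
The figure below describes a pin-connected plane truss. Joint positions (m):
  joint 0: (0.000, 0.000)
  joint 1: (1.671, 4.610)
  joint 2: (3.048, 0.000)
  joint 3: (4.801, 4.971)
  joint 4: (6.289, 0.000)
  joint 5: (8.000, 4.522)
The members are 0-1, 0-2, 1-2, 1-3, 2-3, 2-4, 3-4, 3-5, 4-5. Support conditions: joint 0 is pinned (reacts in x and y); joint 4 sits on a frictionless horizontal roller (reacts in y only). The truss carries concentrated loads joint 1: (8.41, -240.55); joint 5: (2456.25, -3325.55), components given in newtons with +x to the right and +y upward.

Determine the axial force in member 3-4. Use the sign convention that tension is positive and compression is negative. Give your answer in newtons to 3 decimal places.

N=6 nodes, M=9 members, R=3 reactions → 2N=12, M+R=12
member 0 (0-1): L=4.9035, (cx,cy)=(0.3408,0.9401)
member 1 (0-2): L=3.0480, (cx,cy)=(1.0000,0.0000)
member 2 (1-2): L=4.8113, (cx,cy)=(0.2862,-0.9582)
member 3 (1-3): L=3.1507, (cx,cy)=(0.9934,0.1146)
member 4 (2-3): L=5.2710, (cx,cy)=(0.3326,0.9431)
member 5 (2-4): L=3.2410, (cx,cy)=(1.0000,0.0000)
member 6 (3-4): L=5.1889, (cx,cy)=(0.2868,-0.9580)
member 7 (3-5): L=3.2304, (cx,cy)=(0.9903,-0.1390)
member 8 (4-5): L=4.8349, (cx,cy)=(0.3539,0.9353)
solve A·x = −loads:
  F[0-1] = +2659.6043 N (tension)
  F[0-2] = +1558.3286 N (tension)
  F[1-2] = -2660.8730 N (compression)
  F[1-3] = +1670.4737 N (tension)
  F[2-3] = +2703.4518 N (tension)
  F[2-4] = -102.3152 N (compression)
  F[3-4] = -3377.8981 N (compression)
  F[3-5] = +3561.7996 N (tension)
  F[4-5] = -3026.3203 N (compression)
  Rx@0 = -2464.6600 N
  Ry@0 = -2500.4116 N
  Ry@4 = +6066.5116 N

-3377.898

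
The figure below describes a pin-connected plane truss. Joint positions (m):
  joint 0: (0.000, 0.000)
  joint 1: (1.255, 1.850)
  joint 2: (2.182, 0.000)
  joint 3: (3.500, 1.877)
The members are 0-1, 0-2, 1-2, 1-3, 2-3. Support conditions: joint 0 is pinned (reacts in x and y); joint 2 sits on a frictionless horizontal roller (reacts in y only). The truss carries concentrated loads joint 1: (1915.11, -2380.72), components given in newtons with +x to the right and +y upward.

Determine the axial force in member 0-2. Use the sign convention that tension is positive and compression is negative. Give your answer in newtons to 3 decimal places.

N=4 nodes, M=5 members, R=3 reactions → 2N=8, M+R=8
member 0 (0-1): L=2.2355, (cx,cy)=(0.5614,0.8275)
member 1 (0-2): L=2.1820, (cx,cy)=(1.0000,0.0000)
member 2 (1-2): L=2.0693, (cx,cy)=(0.4480,-0.8940)
member 3 (1-3): L=2.2452, (cx,cy)=(0.9999,0.0120)
member 4 (2-3): L=2.2935, (cx,cy)=(0.5747,0.8184)
solve A·x = −loads:
  F[0-1] = +739.8879 N (tension)
  F[0-2] = +1499.7428 N (tension)
  F[1-2] = -3347.7400 N (compression)
  F[1-3] = +0.0000 N (tension)
  F[2-3] = -0.0000 N (compression)
  Rx@0 = -1915.1100 N
  Ry@0 = -612.2943 N
  Ry@2 = +2993.0143 N

1499.743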